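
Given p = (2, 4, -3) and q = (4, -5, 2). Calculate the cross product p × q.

(-7, -16, -26)

i: 4·2 - (-3)·(-5) = 8 - 15 = -7
j: (-3)·4 - 2·2 = -12 - 4 = -16
k: 2·(-5) - 4·4 = -10 - 16 = -26
p × q = (-7, -16, -26)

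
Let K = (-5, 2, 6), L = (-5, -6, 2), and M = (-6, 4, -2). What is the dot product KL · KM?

16

KL = L − K = (0, -8, -4)
KM = M − K = (-1, 2, -8)
KL · KM = 0·(-1) + (-8)·2 + (-4)·(-8) = 0 - 16 + 32 = 16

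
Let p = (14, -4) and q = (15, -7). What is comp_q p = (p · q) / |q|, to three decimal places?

14.378

p · q = 14·15 + (-4)·(-7) = 210 + 28 = 238
|q| = √(225 + 49) = √274 ≈ 16.5529
comp_q p = 238 / √274 ≈ 14.378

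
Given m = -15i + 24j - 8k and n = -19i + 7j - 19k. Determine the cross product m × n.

i: 24·(-19) - (-8)·7 = -456 - (-56) = -400
j: (-8)·(-19) - (-15)·(-19) = 152 - 285 = -133
k: (-15)·7 - 24·(-19) = -105 - (-456) = 351
m × n = (-400, -133, 351)

(-400, -133, 351)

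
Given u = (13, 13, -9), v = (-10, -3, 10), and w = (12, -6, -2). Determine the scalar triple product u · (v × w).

1294

v × w:
i: (-3)·(-2) - 10·(-6) = 6 - (-60) = 66
j: 10·12 - (-10)·(-2) = 120 - 20 = 100
k: (-10)·(-6) - (-3)·12 = 60 - (-36) = 96
v × w = (66, 100, 96)
u · (v × w) = 13·66 + 13·100 + (-9)·96 = 858 + 1300 - 864 = 1294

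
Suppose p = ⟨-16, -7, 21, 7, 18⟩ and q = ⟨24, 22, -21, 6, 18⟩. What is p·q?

-613

p · q = (-16)·24 + (-7)·22 + 21·(-21) + 7·6 + 18·18 = -384 - 154 - 441 + 42 + 324 = -613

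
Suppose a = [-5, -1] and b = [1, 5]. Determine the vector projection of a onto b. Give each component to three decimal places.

a · b = (-5)·1 + (-1)·5 = -5 - 5 = -10
|b|² = 1 + 25 = 26
proj_b a = (-10/26) · (1, 5) ≈ (-0.385, -1.923)

(-0.385, -1.923)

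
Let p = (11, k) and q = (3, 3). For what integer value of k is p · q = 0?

-11

p · q = 11·3 + k·3 = 33 + 3k
Set equal to 0: 3k = -33, so k = -11.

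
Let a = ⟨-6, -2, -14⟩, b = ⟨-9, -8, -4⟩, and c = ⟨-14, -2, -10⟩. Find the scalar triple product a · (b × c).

b × c:
i: (-8)·(-10) - (-4)·(-2) = 80 - 8 = 72
j: (-4)·(-14) - (-9)·(-10) = 56 - 90 = -34
k: (-9)·(-2) - (-8)·(-14) = 18 - 112 = -94
b × c = (72, -34, -94)
a · (b × c) = (-6)·72 + (-2)·(-34) + (-14)·(-94) = -432 + 68 + 1316 = 952

952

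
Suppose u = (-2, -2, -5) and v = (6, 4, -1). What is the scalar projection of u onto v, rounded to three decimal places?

u · v = (-2)·6 + (-2)·4 + (-5)·(-1) = -12 - 8 + 5 = -15
|v| = √(36 + 16 + 1) = √53 ≈ 7.2801
comp_v u = -15 / √53 ≈ -2.060

-2.060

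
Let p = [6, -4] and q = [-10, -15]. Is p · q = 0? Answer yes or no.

yes

p · q = 6·(-10) + (-4)·(-15) = -60 + 60 = 0
Zero, so the vectors are orthogonal.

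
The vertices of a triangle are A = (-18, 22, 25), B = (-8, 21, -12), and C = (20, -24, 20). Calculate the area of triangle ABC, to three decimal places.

AB = (10, -1, -37),  AC = (38, -46, -5)
i: (-1)·(-5) - (-37)·(-46) = 5 - 1702 = -1697
j: (-37)·38 - 10·(-5) = -1406 - (-50) = -1356
k: 10·(-46) - (-1)·38 = -460 - (-38) = -422
AB × AC = (-1697, -1356, -422)
|AB × AC| = √4896629 ≈ 2212.8328
area = ½ · 2212.8328 ≈ 1106.416

1106.416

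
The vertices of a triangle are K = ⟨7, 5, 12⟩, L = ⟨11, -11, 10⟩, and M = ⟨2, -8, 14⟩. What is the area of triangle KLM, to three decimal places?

72.097

KL = (4, -16, -2),  KM = (-5, -13, 2)
i: (-16)·2 - (-2)·(-13) = -32 - 26 = -58
j: (-2)·(-5) - 4·2 = 10 - 8 = 2
k: 4·(-13) - (-16)·(-5) = -52 - 80 = -132
KL × KM = (-58, 2, -132)
|KL × KM| = √20792 ≈ 144.1943
area = ½ · 144.1943 ≈ 72.097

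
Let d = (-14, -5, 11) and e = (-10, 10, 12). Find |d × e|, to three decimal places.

261.465

i: (-5)·12 - 11·10 = -60 - 110 = -170
j: 11·(-10) - (-14)·12 = -110 - (-168) = 58
k: (-14)·10 - (-5)·(-10) = -140 - 50 = -190
d × e = (-170, 58, -190)
|d × e| = √((-170)² + 58² + (-190)²) = √68364 ≈ 261.4651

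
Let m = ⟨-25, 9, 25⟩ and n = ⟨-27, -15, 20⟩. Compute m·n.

m · n = (-25)·(-27) + 9·(-15) + 25·20 = 675 - 135 + 500 = 1040

1040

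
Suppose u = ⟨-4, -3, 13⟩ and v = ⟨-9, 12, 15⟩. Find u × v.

(-201, -57, -75)

i: (-3)·15 - 13·12 = -45 - 156 = -201
j: 13·(-9) - (-4)·15 = -117 - (-60) = -57
k: (-4)·12 - (-3)·(-9) = -48 - 27 = -75
u × v = (-201, -57, -75)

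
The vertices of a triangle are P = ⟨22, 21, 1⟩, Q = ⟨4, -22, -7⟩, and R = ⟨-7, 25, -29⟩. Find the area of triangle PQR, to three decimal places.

PQ = (-18, -43, -8),  PR = (-29, 4, -30)
i: (-43)·(-30) - (-8)·4 = 1290 - (-32) = 1322
j: (-8)·(-29) - (-18)·(-30) = 232 - 540 = -308
k: (-18)·4 - (-43)·(-29) = -72 - 1247 = -1319
PQ × PR = (1322, -308, -1319)
|PQ × PR| = √3582309 ≈ 1892.6989
area = ½ · 1892.6989 ≈ 946.349

946.349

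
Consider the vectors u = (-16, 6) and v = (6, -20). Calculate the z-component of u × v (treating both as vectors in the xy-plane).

(-16)·(-20) - 6·6 = 320 - 36 = 284

284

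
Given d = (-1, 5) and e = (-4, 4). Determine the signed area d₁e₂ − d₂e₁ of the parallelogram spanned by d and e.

(-1)·4 - 5·(-4) = -4 - (-20) = 16

16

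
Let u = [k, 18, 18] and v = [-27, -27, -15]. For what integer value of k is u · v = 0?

u · v = k·(-27) + 18·(-27) + 18·(-15) = -756 - 27k
Set equal to 0: -27k = 756, so k = -28.

-28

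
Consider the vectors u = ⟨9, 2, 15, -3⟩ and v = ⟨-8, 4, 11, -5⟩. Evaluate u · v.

116

u · v = 9·(-8) + 2·4 + 15·11 + (-3)·(-5) = -72 + 8 + 165 + 15 = 116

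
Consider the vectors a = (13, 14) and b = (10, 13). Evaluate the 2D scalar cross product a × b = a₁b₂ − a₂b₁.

29

13·13 - 14·10 = 169 - 140 = 29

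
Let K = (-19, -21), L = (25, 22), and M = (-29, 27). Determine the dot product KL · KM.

KL = L − K = (44, 43)
KM = M − K = (-10, 48)
KL · KM = 44·(-10) + 43·48 = -440 + 2064 = 1624

1624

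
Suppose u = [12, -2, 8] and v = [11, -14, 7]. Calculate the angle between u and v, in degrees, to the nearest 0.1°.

39.2

u · v = 12·11 + (-2)·(-14) + 8·7 = 132 + 28 + 56 = 216
|u|² = 144 + 4 + 64 = 212,  |u| = √212 ≈ 14.560220
|v|² = 121 + 196 + 49 = 366,  |v| = √366 ≈ 19.131126
cos θ = 216 / (14.560220 · 19.131126) ≈ 0.77543
θ = arccos(0.77543) ≈ 39.2°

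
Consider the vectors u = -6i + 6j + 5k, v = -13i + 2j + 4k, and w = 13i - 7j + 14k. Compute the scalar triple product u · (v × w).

v × w:
i: 2·14 - 4·(-7) = 28 - (-28) = 56
j: 4·13 - (-13)·14 = 52 - (-182) = 234
k: (-13)·(-7) - 2·13 = 91 - 26 = 65
v × w = (56, 234, 65)
u · (v × w) = (-6)·56 + 6·234 + 5·65 = -336 + 1404 + 325 = 1393

1393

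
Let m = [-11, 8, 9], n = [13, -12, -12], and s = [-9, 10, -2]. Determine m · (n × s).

-314

n × s:
i: (-12)·(-2) - (-12)·10 = 24 - (-120) = 144
j: (-12)·(-9) - 13·(-2) = 108 - (-26) = 134
k: 13·10 - (-12)·(-9) = 130 - 108 = 22
n × s = (144, 134, 22)
m · (n × s) = (-11)·144 + 8·134 + 9·22 = -1584 + 1072 + 198 = -314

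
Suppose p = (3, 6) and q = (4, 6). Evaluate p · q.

p · q = 3·4 + 6·6 = 12 + 36 = 48

48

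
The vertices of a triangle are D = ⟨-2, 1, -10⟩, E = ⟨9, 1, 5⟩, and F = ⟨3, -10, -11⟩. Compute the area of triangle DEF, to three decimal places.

DE = (11, 0, 15),  DF = (5, -11, -1)
i: 0·(-1) - 15·(-11) = 0 - (-165) = 165
j: 15·5 - 11·(-1) = 75 - (-11) = 86
k: 11·(-11) - 0·5 = -121 - 0 = -121
DE × DF = (165, 86, -121)
|DE × DF| = √49262 ≈ 221.9504
area = ½ · 221.9504 ≈ 110.975

110.975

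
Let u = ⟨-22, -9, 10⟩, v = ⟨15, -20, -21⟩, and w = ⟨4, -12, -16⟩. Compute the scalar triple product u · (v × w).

v × w:
i: (-20)·(-16) - (-21)·(-12) = 320 - 252 = 68
j: (-21)·4 - 15·(-16) = -84 - (-240) = 156
k: 15·(-12) - (-20)·4 = -180 - (-80) = -100
v × w = (68, 156, -100)
u · (v × w) = (-22)·68 + (-9)·156 + 10·(-100) = -1496 - 1404 - 1000 = -3900

-3900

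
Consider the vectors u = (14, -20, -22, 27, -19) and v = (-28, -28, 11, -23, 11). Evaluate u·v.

-904

u · v = 14·(-28) + (-20)·(-28) + (-22)·11 + 27·(-23) + (-19)·11 = -392 + 560 - 242 - 621 - 209 = -904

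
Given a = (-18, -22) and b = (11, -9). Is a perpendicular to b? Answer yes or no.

yes

a · b = (-18)·11 + (-22)·(-9) = -198 + 198 = 0
Zero, so the vectors are orthogonal.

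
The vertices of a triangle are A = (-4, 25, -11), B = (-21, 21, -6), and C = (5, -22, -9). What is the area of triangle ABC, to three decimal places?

434.452

AB = (-17, -4, 5),  AC = (9, -47, 2)
i: (-4)·2 - 5·(-47) = -8 - (-235) = 227
j: 5·9 - (-17)·2 = 45 - (-34) = 79
k: (-17)·(-47) - (-4)·9 = 799 - (-36) = 835
AB × AC = (227, 79, 835)
|AB × AC| = √754995 ≈ 868.9045
area = ½ · 868.9045 ≈ 434.452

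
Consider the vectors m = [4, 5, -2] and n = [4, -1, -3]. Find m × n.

i: 5·(-3) - (-2)·(-1) = -15 - 2 = -17
j: (-2)·4 - 4·(-3) = -8 - (-12) = 4
k: 4·(-1) - 5·4 = -4 - 20 = -24
m × n = (-17, 4, -24)

(-17, 4, -24)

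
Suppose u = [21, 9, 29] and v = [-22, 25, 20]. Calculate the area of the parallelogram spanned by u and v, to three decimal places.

1392.522

i: 9·20 - 29·25 = 180 - 725 = -545
j: 29·(-22) - 21·20 = -638 - 420 = -1058
k: 21·25 - 9·(-22) = 525 - (-198) = 723
u × v = (-545, -1058, 723)
|u × v| = √((-545)² + (-1058)² + 723²) = √1939118 ≈ 1392.5222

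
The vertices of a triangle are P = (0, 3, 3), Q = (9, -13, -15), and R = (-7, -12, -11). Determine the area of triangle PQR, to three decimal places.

177.925

PQ = (9, -16, -18),  PR = (-7, -15, -14)
i: (-16)·(-14) - (-18)·(-15) = 224 - 270 = -46
j: (-18)·(-7) - 9·(-14) = 126 - (-126) = 252
k: 9·(-15) - (-16)·(-7) = -135 - 112 = -247
PQ × PR = (-46, 252, -247)
|PQ × PR| = √126629 ≈ 355.8497
area = ½ · 355.8497 ≈ 177.925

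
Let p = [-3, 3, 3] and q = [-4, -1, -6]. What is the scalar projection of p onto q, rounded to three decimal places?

p · q = (-3)·(-4) + 3·(-1) + 3·(-6) = 12 - 3 - 18 = -9
|q| = √(16 + 1 + 36) = √53 ≈ 7.2801
comp_q p = -9 / √53 ≈ -1.236

-1.236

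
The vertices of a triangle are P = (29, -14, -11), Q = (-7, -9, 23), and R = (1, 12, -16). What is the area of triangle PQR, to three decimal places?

827.847

PQ = (-36, 5, 34),  PR = (-28, 26, -5)
i: 5·(-5) - 34·26 = -25 - 884 = -909
j: 34·(-28) - (-36)·(-5) = -952 - 180 = -1132
k: (-36)·26 - 5·(-28) = -936 - (-140) = -796
PQ × PR = (-909, -1132, -796)
|PQ × PR| = √2741321 ≈ 1655.6935
area = ½ · 1655.6935 ≈ 827.847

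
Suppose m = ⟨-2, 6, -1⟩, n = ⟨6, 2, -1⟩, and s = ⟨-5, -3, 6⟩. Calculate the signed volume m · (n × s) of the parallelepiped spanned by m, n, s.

-196

n × s:
i: 2·6 - (-1)·(-3) = 12 - 3 = 9
j: (-1)·(-5) - 6·6 = 5 - 36 = -31
k: 6·(-3) - 2·(-5) = -18 - (-10) = -8
n × s = (9, -31, -8)
m · (n × s) = (-2)·9 + 6·(-31) + (-1)·(-8) = -18 - 186 + 8 = -196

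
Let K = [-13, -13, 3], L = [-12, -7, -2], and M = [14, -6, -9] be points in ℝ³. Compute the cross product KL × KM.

(-37, -123, -155)

KL = (1, 6, -5)
KM = (27, 7, -12)
i: 6·(-12) - (-5)·7 = -72 - (-35) = -37
j: (-5)·27 - 1·(-12) = -135 - (-12) = -123
k: 1·7 - 6·27 = 7 - 162 = -155
KL × KM = (-37, -123, -155)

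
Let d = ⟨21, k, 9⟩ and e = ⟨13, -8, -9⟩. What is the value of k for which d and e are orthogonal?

24

d · e = 21·13 + k·(-8) + 9·(-9) = 192 - 8k
Set equal to 0: -8k = -192, so k = 24.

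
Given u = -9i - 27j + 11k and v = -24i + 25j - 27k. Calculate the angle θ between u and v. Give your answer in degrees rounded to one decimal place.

124.3

u · v = (-9)·(-24) + (-27)·25 + 11·(-27) = 216 - 675 - 297 = -756
|u|² = 81 + 729 + 121 = 931,  |u| = √931 ≈ 30.512293
|v|² = 576 + 625 + 729 = 1930,  |v| = √1930 ≈ 43.931765
cos θ = -756 / (30.512293 · 43.931765) ≈ -0.56399
θ = arccos(-0.56399) ≈ 124.3°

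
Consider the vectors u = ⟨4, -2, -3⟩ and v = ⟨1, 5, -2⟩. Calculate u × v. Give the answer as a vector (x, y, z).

(19, 5, 22)

i: (-2)·(-2) - (-3)·5 = 4 - (-15) = 19
j: (-3)·1 - 4·(-2) = -3 - (-8) = 5
k: 4·5 - (-2)·1 = 20 - (-2) = 22
u × v = (19, 5, 22)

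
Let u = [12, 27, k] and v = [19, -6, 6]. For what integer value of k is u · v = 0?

u · v = 12·19 + 27·(-6) + k·6 = 66 + 6k
Set equal to 0: 6k = -66, so k = -11.

-11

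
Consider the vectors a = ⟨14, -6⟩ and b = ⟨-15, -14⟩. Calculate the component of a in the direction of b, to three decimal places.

a · b = 14·(-15) + (-6)·(-14) = -210 + 84 = -126
|b| = √(225 + 196) = √421 ≈ 20.5183
comp_b a = -126 / √421 ≈ -6.141

-6.141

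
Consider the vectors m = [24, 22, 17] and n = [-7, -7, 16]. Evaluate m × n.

i: 22·16 - 17·(-7) = 352 - (-119) = 471
j: 17·(-7) - 24·16 = -119 - 384 = -503
k: 24·(-7) - 22·(-7) = -168 - (-154) = -14
m × n = (471, -503, -14)

(471, -503, -14)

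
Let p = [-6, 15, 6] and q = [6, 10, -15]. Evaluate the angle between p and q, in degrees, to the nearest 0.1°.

p · q = (-6)·6 + 15·10 + 6·(-15) = -36 + 150 - 90 = 24
|p|² = 36 + 225 + 36 = 297,  |p| = √297 ≈ 17.233688
|q|² = 36 + 100 + 225 = 361,  |q| = √361 ≈ 19.000000
cos θ = 24 / (17.233688 · 19.000000) ≈ 0.07330
θ = arccos(0.07330) ≈ 85.8°

85.8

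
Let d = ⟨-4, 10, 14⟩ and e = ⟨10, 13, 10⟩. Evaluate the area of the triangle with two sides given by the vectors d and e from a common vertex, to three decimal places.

i: 10·10 - 14·13 = 100 - 182 = -82
j: 14·10 - (-4)·10 = 140 - (-40) = 180
k: (-4)·13 - 10·10 = -52 - 100 = -152
d × e = (-82, 180, -152)
|d × e| = √((-82)² + 180² + (-152)²) = √62228 ≈ 249.4554
area = ½ · 249.4554 ≈ 124.728

124.728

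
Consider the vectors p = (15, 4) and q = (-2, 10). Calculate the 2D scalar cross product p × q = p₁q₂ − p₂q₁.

158

15·10 - 4·(-2) = 150 - (-8) = 158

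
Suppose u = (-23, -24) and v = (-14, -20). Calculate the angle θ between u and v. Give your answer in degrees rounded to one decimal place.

u · v = (-23)·(-14) + (-24)·(-20) = 322 + 480 = 802
|u|² = 529 + 576 = 1105,  |u| = √1105 ≈ 33.241540
|v|² = 196 + 400 = 596,  |v| = √596 ≈ 24.413111
cos θ = 802 / (33.241540 · 24.413111) ≈ 0.98826
θ = arccos(0.98826) ≈ 8.8°

8.8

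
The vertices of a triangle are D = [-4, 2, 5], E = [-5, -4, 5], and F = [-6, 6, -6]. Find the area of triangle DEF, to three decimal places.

DE = (-1, -6, 0),  DF = (-2, 4, -11)
i: (-6)·(-11) - 0·4 = 66 - 0 = 66
j: 0·(-2) - (-1)·(-11) = 0 - 11 = -11
k: (-1)·4 - (-6)·(-2) = -4 - 12 = -16
DE × DF = (66, -11, -16)
|DE × DF| = √4733 ≈ 68.7968
area = ½ · 68.7968 ≈ 34.398

34.398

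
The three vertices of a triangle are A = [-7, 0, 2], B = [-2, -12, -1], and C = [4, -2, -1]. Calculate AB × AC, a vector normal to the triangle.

(30, -18, 122)

AB = (5, -12, -3)
AC = (11, -2, -3)
i: (-12)·(-3) - (-3)·(-2) = 36 - 6 = 30
j: (-3)·11 - 5·(-3) = -33 - (-15) = -18
k: 5·(-2) - (-12)·11 = -10 - (-132) = 122
AB × AC = (30, -18, 122)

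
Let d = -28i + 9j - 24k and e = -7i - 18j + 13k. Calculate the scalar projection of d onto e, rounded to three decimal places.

-11.941

d · e = (-28)·(-7) + 9·(-18) + (-24)·13 = 196 - 162 - 312 = -278
|e| = √(49 + 324 + 169) = √542 ≈ 23.2809
comp_e d = -278 / √542 ≈ -11.941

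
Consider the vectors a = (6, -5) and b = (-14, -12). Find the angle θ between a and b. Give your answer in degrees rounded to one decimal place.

99.6

a · b = 6·(-14) + (-5)·(-12) = -84 + 60 = -24
|a|² = 36 + 25 = 61,  |a| = √61 ≈ 7.810250
|b|² = 196 + 144 = 340,  |b| = √340 ≈ 18.439089
cos θ = -24 / (7.810250 · 18.439089) ≈ -0.16665
θ = arccos(-0.16665) ≈ 99.6°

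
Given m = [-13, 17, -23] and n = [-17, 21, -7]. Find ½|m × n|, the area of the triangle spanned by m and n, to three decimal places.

i: 17·(-7) - (-23)·21 = -119 - (-483) = 364
j: (-23)·(-17) - (-13)·(-7) = 391 - 91 = 300
k: (-13)·21 - 17·(-17) = -273 - (-289) = 16
m × n = (364, 300, 16)
|m × n| = √(364² + 300² + 16²) = √222752 ≈ 471.9661
area = ½ · 471.9661 ≈ 235.983

235.983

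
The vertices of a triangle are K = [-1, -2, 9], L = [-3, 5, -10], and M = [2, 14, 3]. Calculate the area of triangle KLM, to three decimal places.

138.034

KL = (-2, 7, -19),  KM = (3, 16, -6)
i: 7·(-6) - (-19)·16 = -42 - (-304) = 262
j: (-19)·3 - (-2)·(-6) = -57 - 12 = -69
k: (-2)·16 - 7·3 = -32 - 21 = -53
KL × KM = (262, -69, -53)
|KL × KM| = √76214 ≈ 276.0688
area = ½ · 276.0688 ≈ 138.034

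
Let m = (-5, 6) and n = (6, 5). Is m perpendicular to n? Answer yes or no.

yes

m · n = (-5)·6 + 6·5 = -30 + 30 = 0
Zero, so the vectors are orthogonal.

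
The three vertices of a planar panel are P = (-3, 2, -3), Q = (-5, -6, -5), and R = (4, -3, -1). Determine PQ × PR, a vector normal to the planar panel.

PQ = (-2, -8, -2)
PR = (7, -5, 2)
i: (-8)·2 - (-2)·(-5) = -16 - 10 = -26
j: (-2)·7 - (-2)·2 = -14 - (-4) = -10
k: (-2)·(-5) - (-8)·7 = 10 - (-56) = 66
PQ × PR = (-26, -10, 66)

(-26, -10, 66)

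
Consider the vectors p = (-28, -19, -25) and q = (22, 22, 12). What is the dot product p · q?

p · q = (-28)·22 + (-19)·22 + (-25)·12 = -616 - 418 - 300 = -1334

-1334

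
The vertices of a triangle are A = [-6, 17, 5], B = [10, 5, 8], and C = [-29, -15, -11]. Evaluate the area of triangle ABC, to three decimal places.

AB = (16, -12, 3),  AC = (-23, -32, -16)
i: (-12)·(-16) - 3·(-32) = 192 - (-96) = 288
j: 3·(-23) - 16·(-16) = -69 - (-256) = 187
k: 16·(-32) - (-12)·(-23) = -512 - 276 = -788
AB × AC = (288, 187, -788)
|AB × AC| = √738857 ≈ 859.5679
area = ½ · 859.5679 ≈ 429.784

429.784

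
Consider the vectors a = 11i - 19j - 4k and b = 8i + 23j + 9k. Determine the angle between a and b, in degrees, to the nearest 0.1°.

131.6

a · b = 11·8 + (-19)·23 + (-4)·9 = 88 - 437 - 36 = -385
|a|² = 121 + 361 + 16 = 498,  |a| = √498 ≈ 22.315914
|b|² = 64 + 529 + 81 = 674,  |b| = √674 ≈ 25.961510
cos θ = -385 / (22.315914 · 25.961510) ≈ -0.66453
θ = arccos(-0.66453) ≈ 131.6°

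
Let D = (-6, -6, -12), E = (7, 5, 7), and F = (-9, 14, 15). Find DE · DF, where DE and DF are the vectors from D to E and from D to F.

694

DE = E − D = (13, 11, 19)
DF = F − D = (-3, 20, 27)
DE · DF = 13·(-3) + 11·20 + 19·27 = -39 + 220 + 513 = 694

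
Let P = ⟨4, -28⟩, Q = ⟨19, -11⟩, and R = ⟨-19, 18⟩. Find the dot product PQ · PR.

437

PQ = Q − P = (15, 17)
PR = R − P = (-23, 46)
PQ · PR = 15·(-23) + 17·46 = -345 + 782 = 437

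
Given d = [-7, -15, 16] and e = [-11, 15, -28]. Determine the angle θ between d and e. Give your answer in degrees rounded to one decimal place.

140.4

d · e = (-7)·(-11) + (-15)·15 + 16·(-28) = 77 - 225 - 448 = -596
|d|² = 49 + 225 + 256 = 530,  |d| = √530 ≈ 23.021729
|e|² = 121 + 225 + 784 = 1130,  |e| = √1130 ≈ 33.615473
cos θ = -596 / (23.021729 · 33.615473) ≈ -0.77014
θ = arccos(-0.77014) ≈ 140.4°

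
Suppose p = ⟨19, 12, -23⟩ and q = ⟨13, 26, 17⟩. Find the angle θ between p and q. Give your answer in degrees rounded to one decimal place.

81.1

p · q = 19·13 + 12·26 + (-23)·17 = 247 + 312 - 391 = 168
|p|² = 361 + 144 + 529 = 1034,  |p| = √1034 ≈ 32.155870
|q|² = 169 + 676 + 289 = 1134,  |q| = √1134 ≈ 33.674916
cos θ = 168 / (32.155870 · 33.674916) ≈ 0.15515
θ = arccos(0.15515) ≈ 81.1°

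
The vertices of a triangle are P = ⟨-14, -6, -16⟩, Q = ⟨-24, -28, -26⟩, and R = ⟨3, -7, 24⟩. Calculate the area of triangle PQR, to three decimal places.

498.110

PQ = (-10, -22, -10),  PR = (17, -1, 40)
i: (-22)·40 - (-10)·(-1) = -880 - 10 = -890
j: (-10)·17 - (-10)·40 = -170 - (-400) = 230
k: (-10)·(-1) - (-22)·17 = 10 - (-374) = 384
PQ × PR = (-890, 230, 384)
|PQ × PR| = √992456 ≈ 996.2209
area = ½ · 996.2209 ≈ 498.110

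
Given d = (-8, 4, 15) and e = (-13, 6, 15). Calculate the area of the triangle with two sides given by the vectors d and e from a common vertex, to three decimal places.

40.438

i: 4·15 - 15·6 = 60 - 90 = -30
j: 15·(-13) - (-8)·15 = -195 - (-120) = -75
k: (-8)·6 - 4·(-13) = -48 - (-52) = 4
d × e = (-30, -75, 4)
|d × e| = √((-30)² + (-75)² + 4²) = √6541 ≈ 80.8764
area = ½ · 80.8764 ≈ 40.438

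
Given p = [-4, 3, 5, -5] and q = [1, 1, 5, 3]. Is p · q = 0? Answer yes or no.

p · q = (-4)·1 + 3·1 + 5·5 + (-5)·3 = -4 + 3 + 25 - 15 = 9
Nonzero, so the vectors are not orthogonal.

no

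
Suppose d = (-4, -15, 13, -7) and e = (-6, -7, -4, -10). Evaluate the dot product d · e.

147

d · e = (-4)·(-6) + (-15)·(-7) + 13·(-4) + (-7)·(-10) = 24 + 105 - 52 + 70 = 147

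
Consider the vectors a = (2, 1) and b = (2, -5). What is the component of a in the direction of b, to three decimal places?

-0.186

a · b = 2·2 + 1·(-5) = 4 - 5 = -1
|b| = √(4 + 25) = √29 ≈ 5.3852
comp_b a = -1 / √29 ≈ -0.186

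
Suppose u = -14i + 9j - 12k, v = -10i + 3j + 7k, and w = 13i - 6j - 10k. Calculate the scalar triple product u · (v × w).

-501

v × w:
i: 3·(-10) - 7·(-6) = -30 - (-42) = 12
j: 7·13 - (-10)·(-10) = 91 - 100 = -9
k: (-10)·(-6) - 3·13 = 60 - 39 = 21
v × w = (12, -9, 21)
u · (v × w) = (-14)·12 + 9·(-9) + (-12)·21 = -168 - 81 - 252 = -501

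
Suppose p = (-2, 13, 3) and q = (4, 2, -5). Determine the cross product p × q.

(-71, 2, -56)

i: 13·(-5) - 3·2 = -65 - 6 = -71
j: 3·4 - (-2)·(-5) = 12 - 10 = 2
k: (-2)·2 - 13·4 = -4 - 52 = -56
p × q = (-71, 2, -56)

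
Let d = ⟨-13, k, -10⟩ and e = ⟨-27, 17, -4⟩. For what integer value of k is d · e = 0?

d · e = (-13)·(-27) + k·17 + (-10)·(-4) = 391 + 17k
Set equal to 0: 17k = -391, so k = -23.

-23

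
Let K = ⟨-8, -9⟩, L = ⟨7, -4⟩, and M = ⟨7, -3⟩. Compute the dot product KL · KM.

255

KL = L − K = (15, 5)
KM = M − K = (15, 6)
KL · KM = 15·15 + 5·6 = 225 + 30 = 255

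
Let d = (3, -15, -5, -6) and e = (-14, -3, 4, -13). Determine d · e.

d · e = 3·(-14) + (-15)·(-3) + (-5)·4 + (-6)·(-13) = -42 + 45 - 20 + 78 = 61

61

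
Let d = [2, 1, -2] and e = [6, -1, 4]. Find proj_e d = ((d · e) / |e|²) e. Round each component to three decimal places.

(0.340, -0.057, 0.226)

d · e = 2·6 + 1·(-1) + (-2)·4 = 12 - 1 - 8 = 3
|e|² = 36 + 1 + 16 = 53
proj_e d = (3/53) · (6, -1, 4) ≈ (0.340, -0.057, 0.226)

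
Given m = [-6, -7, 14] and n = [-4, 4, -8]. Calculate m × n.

(0, -104, -52)

i: (-7)·(-8) - 14·4 = 56 - 56 = 0
j: 14·(-4) - (-6)·(-8) = -56 - 48 = -104
k: (-6)·4 - (-7)·(-4) = -24 - 28 = -52
m × n = (0, -104, -52)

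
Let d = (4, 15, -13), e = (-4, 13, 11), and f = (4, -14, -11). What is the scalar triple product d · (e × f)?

e × f:
i: 13·(-11) - 11·(-14) = -143 - (-154) = 11
j: 11·4 - (-4)·(-11) = 44 - 44 = 0
k: (-4)·(-14) - 13·4 = 56 - 52 = 4
e × f = (11, 0, 4)
d · (e × f) = 4·11 + 15·0 + (-13)·4 = 44 + 0 - 52 = -8

-8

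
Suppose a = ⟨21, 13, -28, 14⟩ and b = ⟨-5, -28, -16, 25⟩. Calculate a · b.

329

a · b = 21·(-5) + 13·(-28) + (-28)·(-16) + 14·25 = -105 - 364 + 448 + 350 = 329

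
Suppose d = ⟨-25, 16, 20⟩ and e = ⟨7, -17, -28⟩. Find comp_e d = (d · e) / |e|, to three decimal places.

-30.063

d · e = (-25)·7 + 16·(-17) + 20·(-28) = -175 - 272 - 560 = -1007
|e| = √(49 + 289 + 784) = √1122 ≈ 33.4963
comp_e d = -1007 / √1122 ≈ -30.063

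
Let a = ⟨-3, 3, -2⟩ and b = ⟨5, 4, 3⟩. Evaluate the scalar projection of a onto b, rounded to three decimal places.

a · b = (-3)·5 + 3·4 + (-2)·3 = -15 + 12 - 6 = -9
|b| = √(25 + 16 + 9) = √50 ≈ 7.0711
comp_b a = -9 / √50 ≈ -1.273

-1.273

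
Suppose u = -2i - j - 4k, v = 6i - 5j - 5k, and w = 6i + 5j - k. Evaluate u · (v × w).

v × w:
i: (-5)·(-1) - (-5)·5 = 5 - (-25) = 30
j: (-5)·6 - 6·(-1) = -30 - (-6) = -24
k: 6·5 - (-5)·6 = 30 - (-30) = 60
v × w = (30, -24, 60)
u · (v × w) = (-2)·30 + (-1)·(-24) + (-4)·60 = -60 + 24 - 240 = -276

-276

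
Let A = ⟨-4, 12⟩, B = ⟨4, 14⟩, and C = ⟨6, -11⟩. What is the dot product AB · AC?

AB = B − A = (8, 2)
AC = C − A = (10, -23)
AB · AC = 8·10 + 2·(-23) = 80 - 46 = 34

34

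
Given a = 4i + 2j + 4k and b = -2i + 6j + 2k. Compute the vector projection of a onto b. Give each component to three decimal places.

(-0.545, 1.636, 0.545)

a · b = 4·(-2) + 2·6 + 4·2 = -8 + 12 + 8 = 12
|b|² = 4 + 36 + 4 = 44
proj_b a = (12/44) · (-2, 6, 2) ≈ (-0.545, 1.636, 0.545)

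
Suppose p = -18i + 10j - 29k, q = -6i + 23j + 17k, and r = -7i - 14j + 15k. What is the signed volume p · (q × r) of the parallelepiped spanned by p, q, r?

-17889

q × r:
i: 23·15 - 17·(-14) = 345 - (-238) = 583
j: 17·(-7) - (-6)·15 = -119 - (-90) = -29
k: (-6)·(-14) - 23·(-7) = 84 - (-161) = 245
q × r = (583, -29, 245)
p · (q × r) = (-18)·583 + 10·(-29) + (-29)·245 = -10494 - 290 - 7105 = -17889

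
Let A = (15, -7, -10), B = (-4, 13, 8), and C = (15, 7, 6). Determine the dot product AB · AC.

AB = B − A = (-19, 20, 18)
AC = C − A = (0, 14, 16)
AB · AC = (-19)·0 + 20·14 + 18·16 = 0 + 280 + 288 = 568

568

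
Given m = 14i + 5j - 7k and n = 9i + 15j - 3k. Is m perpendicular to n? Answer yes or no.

no

m · n = 14·9 + 5·15 + (-7)·(-3) = 126 + 75 + 21 = 222
Nonzero, so the vectors are not orthogonal.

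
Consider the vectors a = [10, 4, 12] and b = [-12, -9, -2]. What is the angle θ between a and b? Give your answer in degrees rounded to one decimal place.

a · b = 10·(-12) + 4·(-9) + 12·(-2) = -120 - 36 - 24 = -180
|a|² = 100 + 16 + 144 = 260,  |a| = √260 ≈ 16.124515
|b|² = 144 + 81 + 4 = 229,  |b| = √229 ≈ 15.132746
cos θ = -180 / (16.124515 · 15.132746) ≈ -0.73768
θ = arccos(-0.73768) ≈ 137.5°

137.5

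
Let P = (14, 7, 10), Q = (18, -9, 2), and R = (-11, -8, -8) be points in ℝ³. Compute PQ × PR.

PQ = (4, -16, -8)
PR = (-25, -15, -18)
i: (-16)·(-18) - (-8)·(-15) = 288 - 120 = 168
j: (-8)·(-25) - 4·(-18) = 200 - (-72) = 272
k: 4·(-15) - (-16)·(-25) = -60 - 400 = -460
PQ × PR = (168, 272, -460)

(168, 272, -460)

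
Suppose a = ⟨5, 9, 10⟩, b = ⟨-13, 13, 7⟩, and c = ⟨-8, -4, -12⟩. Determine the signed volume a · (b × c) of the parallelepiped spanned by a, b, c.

-988

b × c:
i: 13·(-12) - 7·(-4) = -156 - (-28) = -128
j: 7·(-8) - (-13)·(-12) = -56 - 156 = -212
k: (-13)·(-4) - 13·(-8) = 52 - (-104) = 156
b × c = (-128, -212, 156)
a · (b × c) = 5·(-128) + 9·(-212) + 10·156 = -640 - 1908 + 1560 = -988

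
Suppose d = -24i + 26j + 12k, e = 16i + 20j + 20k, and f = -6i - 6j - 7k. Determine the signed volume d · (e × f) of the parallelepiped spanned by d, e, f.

e × f:
i: 20·(-7) - 20·(-6) = -140 - (-120) = -20
j: 20·(-6) - 16·(-7) = -120 - (-112) = -8
k: 16·(-6) - 20·(-6) = -96 - (-120) = 24
e × f = (-20, -8, 24)
d · (e × f) = (-24)·(-20) + 26·(-8) + 12·24 = 480 - 208 + 288 = 560

560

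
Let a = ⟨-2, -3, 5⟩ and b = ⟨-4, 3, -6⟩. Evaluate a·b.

a · b = (-2)·(-4) + (-3)·3 + 5·(-6) = 8 - 9 - 30 = -31

-31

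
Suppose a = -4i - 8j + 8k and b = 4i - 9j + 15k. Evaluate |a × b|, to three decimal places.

124.064

i: (-8)·15 - 8·(-9) = -120 - (-72) = -48
j: 8·4 - (-4)·15 = 32 - (-60) = 92
k: (-4)·(-9) - (-8)·4 = 36 - (-32) = 68
a × b = (-48, 92, 68)
|a × b| = √((-48)² + 92² + 68²) = √15392 ≈ 124.0645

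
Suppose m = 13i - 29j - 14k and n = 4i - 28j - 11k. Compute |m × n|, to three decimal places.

i: (-29)·(-11) - (-14)·(-28) = 319 - 392 = -73
j: (-14)·4 - 13·(-11) = -56 - (-143) = 87
k: 13·(-28) - (-29)·4 = -364 - (-116) = -248
m × n = (-73, 87, -248)
|m × n| = √((-73)² + 87² + (-248)²) = √74402 ≈ 272.7673

272.767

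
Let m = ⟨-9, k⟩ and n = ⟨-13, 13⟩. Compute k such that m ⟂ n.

m · n = (-9)·(-13) + k·13 = 117 + 13k
Set equal to 0: 13k = -117, so k = -9.

-9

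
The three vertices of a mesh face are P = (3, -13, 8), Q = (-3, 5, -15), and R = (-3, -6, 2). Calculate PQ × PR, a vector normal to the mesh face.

(53, 102, 66)

PQ = (-6, 18, -23)
PR = (-6, 7, -6)
i: 18·(-6) - (-23)·7 = -108 - (-161) = 53
j: (-23)·(-6) - (-6)·(-6) = 138 - 36 = 102
k: (-6)·7 - 18·(-6) = -42 - (-108) = 66
PQ × PR = (53, 102, 66)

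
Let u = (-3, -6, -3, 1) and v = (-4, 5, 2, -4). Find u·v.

u · v = (-3)·(-4) + (-6)·5 + (-3)·2 + 1·(-4) = 12 - 30 - 6 - 4 = -28

-28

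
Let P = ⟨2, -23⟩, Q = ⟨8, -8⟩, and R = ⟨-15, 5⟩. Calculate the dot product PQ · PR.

318

PQ = Q − P = (6, 15)
PR = R − P = (-17, 28)
PQ · PR = 6·(-17) + 15·28 = -102 + 420 = 318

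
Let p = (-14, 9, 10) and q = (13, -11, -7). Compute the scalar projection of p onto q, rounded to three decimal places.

p · q = (-14)·13 + 9·(-11) + 10·(-7) = -182 - 99 - 70 = -351
|q| = √(169 + 121 + 49) = √339 ≈ 18.4120
comp_q p = -351 / √339 ≈ -19.064

-19.064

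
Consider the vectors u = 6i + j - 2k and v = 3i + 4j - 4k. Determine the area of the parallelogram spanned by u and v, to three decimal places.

i: 1·(-4) - (-2)·4 = -4 - (-8) = 4
j: (-2)·3 - 6·(-4) = -6 - (-24) = 18
k: 6·4 - 1·3 = 24 - 3 = 21
u × v = (4, 18, 21)
|u × v| = √(4² + 18² + 21²) = √781 ≈ 27.9464

27.946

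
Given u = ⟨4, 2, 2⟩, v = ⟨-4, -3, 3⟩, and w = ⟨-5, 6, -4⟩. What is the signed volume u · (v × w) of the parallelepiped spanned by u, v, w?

v × w:
i: (-3)·(-4) - 3·6 = 12 - 18 = -6
j: 3·(-5) - (-4)·(-4) = -15 - 16 = -31
k: (-4)·6 - (-3)·(-5) = -24 - 15 = -39
v × w = (-6, -31, -39)
u · (v × w) = 4·(-6) + 2·(-31) + 2·(-39) = -24 - 62 - 78 = -164

-164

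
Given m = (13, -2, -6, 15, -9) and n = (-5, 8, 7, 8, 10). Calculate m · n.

m · n = 13·(-5) + (-2)·8 + (-6)·7 + 15·8 + (-9)·10 = -65 - 16 - 42 + 120 - 90 = -93

-93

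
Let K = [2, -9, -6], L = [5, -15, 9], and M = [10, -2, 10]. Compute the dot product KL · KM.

KL = L − K = (3, -6, 15)
KM = M − K = (8, 7, 16)
KL · KM = 3·8 + (-6)·7 + 15·16 = 24 - 42 + 240 = 222

222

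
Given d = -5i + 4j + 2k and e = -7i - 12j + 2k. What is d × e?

i: 4·2 - 2·(-12) = 8 - (-24) = 32
j: 2·(-7) - (-5)·2 = -14 - (-10) = -4
k: (-5)·(-12) - 4·(-7) = 60 - (-28) = 88
d × e = (32, -4, 88)

(32, -4, 88)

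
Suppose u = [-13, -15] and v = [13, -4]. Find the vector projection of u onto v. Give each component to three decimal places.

(-7.659, 2.357)

u · v = (-13)·13 + (-15)·(-4) = -169 + 60 = -109
|v|² = 169 + 16 = 185
proj_v u = (-109/185) · (13, -4) ≈ (-7.659, 2.357)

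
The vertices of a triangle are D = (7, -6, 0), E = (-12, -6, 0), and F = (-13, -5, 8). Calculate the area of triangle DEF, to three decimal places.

76.591

DE = (-19, 0, 0),  DF = (-20, 1, 8)
i: 0·8 - 0·1 = 0 - 0 = 0
j: 0·(-20) - (-19)·8 = 0 - (-152) = 152
k: (-19)·1 - 0·(-20) = -19 - 0 = -19
DE × DF = (0, 152, -19)
|DE × DF| = √23465 ≈ 153.1829
area = ½ · 153.1829 ≈ 76.591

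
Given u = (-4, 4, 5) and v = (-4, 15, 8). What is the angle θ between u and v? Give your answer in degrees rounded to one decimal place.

u · v = (-4)·(-4) + 4·15 + 5·8 = 16 + 60 + 40 = 116
|u|² = 16 + 16 + 25 = 57,  |u| = √57 ≈ 7.549834
|v|² = 16 + 225 + 64 = 305,  |v| = √305 ≈ 17.464249
cos θ = 116 / (7.549834 · 17.464249) ≈ 0.87977
θ = arccos(0.87977) ≈ 28.4°

28.4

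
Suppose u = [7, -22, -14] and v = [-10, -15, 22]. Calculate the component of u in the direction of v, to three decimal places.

u · v = 7·(-10) + (-22)·(-15) + (-14)·22 = -70 + 330 - 308 = -48
|v| = √(100 + 225 + 484) = √809 ≈ 28.4429
comp_v u = -48 / √809 ≈ -1.688

-1.688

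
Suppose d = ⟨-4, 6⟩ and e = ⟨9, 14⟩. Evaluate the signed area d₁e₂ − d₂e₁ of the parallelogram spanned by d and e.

(-4)·14 - 6·9 = -56 - 54 = -110

-110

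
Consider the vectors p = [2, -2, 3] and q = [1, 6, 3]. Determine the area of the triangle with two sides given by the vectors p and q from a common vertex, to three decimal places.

i: (-2)·3 - 3·6 = -6 - 18 = -24
j: 3·1 - 2·3 = 3 - 6 = -3
k: 2·6 - (-2)·1 = 12 - (-2) = 14
p × q = (-24, -3, 14)
|p × q| = √((-24)² + (-3)² + 14²) = √781 ≈ 27.9464
area = ½ · 27.9464 ≈ 13.973

13.973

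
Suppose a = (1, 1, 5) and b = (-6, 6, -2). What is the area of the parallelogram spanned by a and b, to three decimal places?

i: 1·(-2) - 5·6 = -2 - 30 = -32
j: 5·(-6) - 1·(-2) = -30 - (-2) = -28
k: 1·6 - 1·(-6) = 6 - (-6) = 12
a × b = (-32, -28, 12)
|a × b| = √((-32)² + (-28)² + 12²) = √1952 ≈ 44.1814

44.181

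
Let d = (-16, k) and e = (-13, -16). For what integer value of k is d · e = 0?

13

d · e = (-16)·(-13) + k·(-16) = 208 - 16k
Set equal to 0: -16k = -208, so k = 13.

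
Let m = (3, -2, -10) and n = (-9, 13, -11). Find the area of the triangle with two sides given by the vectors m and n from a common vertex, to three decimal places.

i: (-2)·(-11) - (-10)·13 = 22 - (-130) = 152
j: (-10)·(-9) - 3·(-11) = 90 - (-33) = 123
k: 3·13 - (-2)·(-9) = 39 - 18 = 21
m × n = (152, 123, 21)
|m × n| = √(152² + 123² + 21²) = √38674 ≈ 196.6571
area = ½ · 196.6571 ≈ 98.329

98.329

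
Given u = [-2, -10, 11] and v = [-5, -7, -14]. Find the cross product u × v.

i: (-10)·(-14) - 11·(-7) = 140 - (-77) = 217
j: 11·(-5) - (-2)·(-14) = -55 - 28 = -83
k: (-2)·(-7) - (-10)·(-5) = 14 - 50 = -36
u × v = (217, -83, -36)

(217, -83, -36)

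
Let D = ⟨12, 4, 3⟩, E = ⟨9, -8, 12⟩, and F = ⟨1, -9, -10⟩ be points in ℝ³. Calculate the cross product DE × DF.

DE = (-3, -12, 9)
DF = (-11, -13, -13)
i: (-12)·(-13) - 9·(-13) = 156 - (-117) = 273
j: 9·(-11) - (-3)·(-13) = -99 - 39 = -138
k: (-3)·(-13) - (-12)·(-11) = 39 - 132 = -93
DE × DF = (273, -138, -93)

(273, -138, -93)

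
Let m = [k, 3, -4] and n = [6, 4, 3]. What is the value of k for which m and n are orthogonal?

0

m · n = k·6 + 3·4 + (-4)·3 = 0 + 6k
Set equal to 0: 6k = 0, so k = 0.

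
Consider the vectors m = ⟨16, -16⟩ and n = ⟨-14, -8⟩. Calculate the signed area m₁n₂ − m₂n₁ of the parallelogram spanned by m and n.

-352

16·(-8) - (-16)·(-14) = -128 - 224 = -352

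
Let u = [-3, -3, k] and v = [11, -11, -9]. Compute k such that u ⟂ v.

u · v = (-3)·11 + (-3)·(-11) + k·(-9) = 0 - 9k
Set equal to 0: -9k = 0, so k = 0.

0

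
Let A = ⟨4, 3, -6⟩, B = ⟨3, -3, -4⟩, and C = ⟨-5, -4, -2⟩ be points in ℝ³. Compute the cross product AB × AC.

AB = (-1, -6, 2)
AC = (-9, -7, 4)
i: (-6)·4 - 2·(-7) = -24 - (-14) = -10
j: 2·(-9) - (-1)·4 = -18 - (-4) = -14
k: (-1)·(-7) - (-6)·(-9) = 7 - 54 = -47
AB × AC = (-10, -14, -47)

(-10, -14, -47)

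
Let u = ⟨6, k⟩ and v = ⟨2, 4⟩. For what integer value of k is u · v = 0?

u · v = 6·2 + k·4 = 12 + 4k
Set equal to 0: 4k = -12, so k = -3.

-3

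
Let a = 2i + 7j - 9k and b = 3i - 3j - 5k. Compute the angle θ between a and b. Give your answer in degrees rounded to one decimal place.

a · b = 2·3 + 7·(-3) + (-9)·(-5) = 6 - 21 + 45 = 30
|a|² = 4 + 49 + 81 = 134,  |a| = √134 ≈ 11.575837
|b|² = 9 + 9 + 25 = 43,  |b| = √43 ≈ 6.557439
cos θ = 30 / (11.575837 · 6.557439) ≈ 0.39522
θ = arccos(0.39522) ≈ 66.7°

66.7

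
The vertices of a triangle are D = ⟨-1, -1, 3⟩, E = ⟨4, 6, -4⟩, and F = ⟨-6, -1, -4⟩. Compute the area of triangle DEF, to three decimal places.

DE = (5, 7, -7),  DF = (-5, 0, -7)
i: 7·(-7) - (-7)·0 = -49 - 0 = -49
j: (-7)·(-5) - 5·(-7) = 35 - (-35) = 70
k: 5·0 - 7·(-5) = 0 - (-35) = 35
DE × DF = (-49, 70, 35)
|DE × DF| = √8526 ≈ 92.3363
area = ½ · 92.3363 ≈ 46.168

46.168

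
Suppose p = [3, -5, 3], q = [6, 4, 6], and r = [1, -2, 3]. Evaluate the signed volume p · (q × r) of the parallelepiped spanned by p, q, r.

q × r:
i: 4·3 - 6·(-2) = 12 - (-12) = 24
j: 6·1 - 6·3 = 6 - 18 = -12
k: 6·(-2) - 4·1 = -12 - 4 = -16
q × r = (24, -12, -16)
p · (q × r) = 3·24 + (-5)·(-12) + 3·(-16) = 72 + 60 - 48 = 84

84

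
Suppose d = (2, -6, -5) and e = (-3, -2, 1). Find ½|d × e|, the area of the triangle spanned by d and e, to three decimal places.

15.075

i: (-6)·1 - (-5)·(-2) = -6 - 10 = -16
j: (-5)·(-3) - 2·1 = 15 - 2 = 13
k: 2·(-2) - (-6)·(-3) = -4 - 18 = -22
d × e = (-16, 13, -22)
|d × e| = √((-16)² + 13² + (-22)²) = √909 ≈ 30.1496
area = ½ · 30.1496 ≈ 15.075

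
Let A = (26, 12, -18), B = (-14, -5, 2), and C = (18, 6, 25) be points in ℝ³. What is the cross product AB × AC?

AB = (-40, -17, 20)
AC = (-8, -6, 43)
i: (-17)·43 - 20·(-6) = -731 - (-120) = -611
j: 20·(-8) - (-40)·43 = -160 - (-1720) = 1560
k: (-40)·(-6) - (-17)·(-8) = 240 - 136 = 104
AB × AC = (-611, 1560, 104)

(-611, 1560, 104)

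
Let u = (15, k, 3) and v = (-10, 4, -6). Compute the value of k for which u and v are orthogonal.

42

u · v = 15·(-10) + k·4 + 3·(-6) = -168 + 4k
Set equal to 0: 4k = 168, so k = 42.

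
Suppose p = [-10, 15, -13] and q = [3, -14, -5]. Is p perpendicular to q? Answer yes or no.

no

p · q = (-10)·3 + 15·(-14) + (-13)·(-5) = -30 - 210 + 65 = -175
Nonzero, so the vectors are not orthogonal.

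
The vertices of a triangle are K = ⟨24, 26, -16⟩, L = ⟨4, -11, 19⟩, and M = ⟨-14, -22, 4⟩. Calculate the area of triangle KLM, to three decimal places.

697.749

KL = (-20, -37, 35),  KM = (-38, -48, 20)
i: (-37)·20 - 35·(-48) = -740 - (-1680) = 940
j: 35·(-38) - (-20)·20 = -1330 - (-400) = -930
k: (-20)·(-48) - (-37)·(-38) = 960 - 1406 = -446
KL × KM = (940, -930, -446)
|KL × KM| = √1947416 ≈ 1395.4985
area = ½ · 1395.4985 ≈ 697.749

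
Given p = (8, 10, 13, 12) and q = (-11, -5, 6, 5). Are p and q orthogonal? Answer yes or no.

p · q = 8·(-11) + 10·(-5) + 13·6 + 12·5 = -88 - 50 + 78 + 60 = 0
Zero, so the vectors are orthogonal.

yes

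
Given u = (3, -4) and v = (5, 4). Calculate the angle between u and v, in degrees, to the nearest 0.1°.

91.8

u · v = 3·5 + (-4)·4 = 15 - 16 = -1
|u|² = 9 + 16 = 25,  |u| = √25 ≈ 5.000000
|v|² = 25 + 16 = 41,  |v| = √41 ≈ 6.403124
cos θ = -1 / (5.000000 · 6.403124) ≈ -0.03123
θ = arccos(-0.03123) ≈ 91.8°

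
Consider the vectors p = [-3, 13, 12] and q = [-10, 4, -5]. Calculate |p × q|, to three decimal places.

211.939

i: 13·(-5) - 12·4 = -65 - 48 = -113
j: 12·(-10) - (-3)·(-5) = -120 - 15 = -135
k: (-3)·4 - 13·(-10) = -12 - (-130) = 118
p × q = (-113, -135, 118)
|p × q| = √((-113)² + (-135)² + 118²) = √44918 ≈ 211.9387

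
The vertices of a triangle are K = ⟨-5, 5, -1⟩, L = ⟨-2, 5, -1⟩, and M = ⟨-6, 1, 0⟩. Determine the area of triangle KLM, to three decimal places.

KL = (3, 0, 0),  KM = (-1, -4, 1)
i: 0·1 - 0·(-4) = 0 - 0 = 0
j: 0·(-1) - 3·1 = 0 - 3 = -3
k: 3·(-4) - 0·(-1) = -12 - 0 = -12
KL × KM = (0, -3, -12)
|KL × KM| = √153 ≈ 12.3693
area = ½ · 12.3693 ≈ 6.185

6.185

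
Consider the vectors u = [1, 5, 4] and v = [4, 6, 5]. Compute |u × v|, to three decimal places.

17.833

i: 5·5 - 4·6 = 25 - 24 = 1
j: 4·4 - 1·5 = 16 - 5 = 11
k: 1·6 - 5·4 = 6 - 20 = -14
u × v = (1, 11, -14)
|u × v| = √(1² + 11² + (-14)²) = √318 ≈ 17.8326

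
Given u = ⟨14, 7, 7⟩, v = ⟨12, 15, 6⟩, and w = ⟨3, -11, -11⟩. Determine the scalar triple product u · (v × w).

v × w:
i: 15·(-11) - 6·(-11) = -165 - (-66) = -99
j: 6·3 - 12·(-11) = 18 - (-132) = 150
k: 12·(-11) - 15·3 = -132 - 45 = -177
v × w = (-99, 150, -177)
u · (v × w) = 14·(-99) + 7·150 + 7·(-177) = -1386 + 1050 - 1239 = -1575

-1575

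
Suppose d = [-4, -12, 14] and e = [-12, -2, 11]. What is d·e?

226

d · e = (-4)·(-12) + (-12)·(-2) + 14·11 = 48 + 24 + 154 = 226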